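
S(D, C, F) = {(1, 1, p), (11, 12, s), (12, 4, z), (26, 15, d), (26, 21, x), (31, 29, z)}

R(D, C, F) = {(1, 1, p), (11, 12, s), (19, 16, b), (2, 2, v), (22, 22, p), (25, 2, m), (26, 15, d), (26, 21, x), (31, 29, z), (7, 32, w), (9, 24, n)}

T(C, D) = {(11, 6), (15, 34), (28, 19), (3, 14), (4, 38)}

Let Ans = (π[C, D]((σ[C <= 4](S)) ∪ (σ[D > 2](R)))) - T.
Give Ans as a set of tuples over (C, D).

Apply σ_{C <= 4}; surviving tuples: {(1, 1, p), (12, 4, z)}
Apply σ_{D > 2}; surviving tuples: {(11, 12, s), (19, 16, b), (22, 22, p), (25, 2, m), (26, 15, d), (26, 21, x), (31, 29, z), (7, 32, w), (9, 24, n)}
Taking the union: {(1, 1, p), (11, 12, s), (12, 4, z), (19, 16, b), (22, 22, p), (25, 2, m), (26, 15, d), (26, 21, x), (31, 29, z), (7, 32, w), (9, 24, n)}
Keep only column(s) C, D: {(1, 1), (12, 11), (15, 26), (16, 19), (2, 25), (21, 26), (22, 22), (24, 9), (29, 31), (32, 7), (4, 12)}
Taking the difference: {(1, 1), (12, 11), (15, 26), (16, 19), (2, 25), (21, 26), (22, 22), (24, 9), (29, 31), (32, 7), (4, 12)}

{(1, 1), (12, 11), (15, 26), (16, 19), (2, 25), (21, 26), (22, 22), (24, 9), (29, 31), (32, 7), (4, 12)}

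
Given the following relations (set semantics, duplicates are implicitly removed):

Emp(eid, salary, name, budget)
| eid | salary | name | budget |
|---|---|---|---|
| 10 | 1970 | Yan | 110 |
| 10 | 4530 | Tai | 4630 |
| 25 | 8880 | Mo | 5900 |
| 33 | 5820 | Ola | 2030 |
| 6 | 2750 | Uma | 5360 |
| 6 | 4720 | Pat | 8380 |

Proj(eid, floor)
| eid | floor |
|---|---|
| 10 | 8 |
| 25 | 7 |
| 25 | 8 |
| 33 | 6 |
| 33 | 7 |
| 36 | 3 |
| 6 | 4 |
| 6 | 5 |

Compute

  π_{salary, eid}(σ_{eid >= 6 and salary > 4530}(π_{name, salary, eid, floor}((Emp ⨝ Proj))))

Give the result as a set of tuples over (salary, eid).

{(4720, 6), (5820, 33), (8880, 25)}

Joining Emp and Proj on eid yields {(10, 1970, Yan, 110, 8), (10, 4530, Tai, 4630, 8), (25, 8880, Mo, 5900, 7), (25, 8880, Mo, 5900, 8), (33, 5820, Ola, 2030, 6), (33, 5820, Ola, 2030, 7), (6, 2750, Uma, 5360, 4), (6, 2750, Uma, 5360, 5), (6, 4720, Pat, 8380, 4), (6, 4720, Pat, 8380, 5)}.
Keep only column(s) name, salary, eid, floor: {(Mo, 8880, 25, 7), (Mo, 8880, 25, 8), (Ola, 5820, 33, 6), (Ola, 5820, 33, 7), (Pat, 4720, 6, 4), (Pat, 4720, 6, 5), (Tai, 4530, 10, 8), (Uma, 2750, 6, 4), (Uma, 2750, 6, 5), (Yan, 1970, 10, 8)}
Filtering on eid >= 6 and salary > 4530 leaves {(Mo, 8880, 25, 7), (Mo, 8880, 25, 8), (Ola, 5820, 33, 6), (Ola, 5820, 33, 7), (Pat, 4720, 6, 4), (Pat, 4720, 6, 5)}.
Keep only column(s) salary, eid (3 duplicate(s) eliminated): {(4720, 6), (5820, 33), (8880, 25)}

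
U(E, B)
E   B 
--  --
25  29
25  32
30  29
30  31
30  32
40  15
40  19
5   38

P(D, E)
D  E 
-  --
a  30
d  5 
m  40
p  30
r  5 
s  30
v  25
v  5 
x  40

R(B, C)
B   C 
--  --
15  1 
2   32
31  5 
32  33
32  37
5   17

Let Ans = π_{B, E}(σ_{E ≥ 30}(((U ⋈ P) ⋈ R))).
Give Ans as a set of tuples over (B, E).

U ⋈ P (natural join on E): {(25, 29, v), (25, 32, v), (30, 29, a), (30, 29, p), (30, 29, s), (30, 31, a), (30, 31, p), (30, 31, s), (30, 32, a), (30, 32, p), (30, 32, s), (40, 15, m), (40, 15, x), (40, 19, m), (40, 19, x), (5, 38, d), (5, 38, r), (5, 38, v)}
(U ⋈ P) ⋈ R (natural join on B): {(25, 32, v, 33), (25, 32, v, 37), (30, 31, a, 5), (30, 31, p, 5), (30, 31, s, 5), (30, 32, a, 33), (30, 32, a, 37), (30, 32, p, 33), (30, 32, p, 37), (30, 32, s, 33), (30, 32, s, 37), (40, 15, m, 1), (40, 15, x, 1)}
σ[E ≥ 30]: keep tuples satisfying E ≥ 30 → {(30, 31, a, 5), (30, 31, p, 5), (30, 31, s, 5), (30, 32, a, 33), (30, 32, a, 37), (30, 32, p, 33), (30, 32, p, 37), (30, 32, s, 33), (30, 32, s, 37), (40, 15, m, 1), (40, 15, x, 1)}
Projecting to B, E (8 duplicate(s) eliminated): {(15, 40), (31, 30), (32, 30)}

{(15, 40), (31, 30), (32, 30)}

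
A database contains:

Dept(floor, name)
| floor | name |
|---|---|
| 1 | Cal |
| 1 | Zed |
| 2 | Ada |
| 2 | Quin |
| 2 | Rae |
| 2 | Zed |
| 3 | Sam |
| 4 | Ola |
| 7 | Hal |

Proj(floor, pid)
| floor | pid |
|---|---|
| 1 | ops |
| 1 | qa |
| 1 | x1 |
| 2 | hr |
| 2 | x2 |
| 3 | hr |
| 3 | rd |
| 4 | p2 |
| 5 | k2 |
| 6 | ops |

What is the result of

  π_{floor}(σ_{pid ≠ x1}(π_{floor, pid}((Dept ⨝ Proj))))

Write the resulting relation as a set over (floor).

{1, 2, 3, 4}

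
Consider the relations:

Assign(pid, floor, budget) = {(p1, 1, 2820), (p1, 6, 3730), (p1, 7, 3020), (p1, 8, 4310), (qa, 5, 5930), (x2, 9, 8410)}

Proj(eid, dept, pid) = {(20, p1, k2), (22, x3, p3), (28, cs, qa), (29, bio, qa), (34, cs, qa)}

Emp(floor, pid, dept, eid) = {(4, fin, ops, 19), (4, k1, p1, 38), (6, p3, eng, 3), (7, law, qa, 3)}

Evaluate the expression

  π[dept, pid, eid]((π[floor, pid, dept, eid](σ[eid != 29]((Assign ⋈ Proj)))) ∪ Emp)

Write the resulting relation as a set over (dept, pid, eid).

{(cs, qa, 28), (cs, qa, 34), (eng, p3, 3), (ops, fin, 19), (p1, k1, 38), (qa, law, 3)}

Joining Assign and Proj on pid yields {(qa, 5, 5930, 28, cs), (qa, 5, 5930, 29, bio), (qa, 5, 5930, 34, cs)}.
Filtering on eid != 29 leaves {(qa, 5, 5930, 28, cs), (qa, 5, 5930, 34, cs)}.
π[floor, pid, dept, eid]: project onto (floor, pid, dept, eid) → {(5, qa, cs, 28), (5, qa, cs, 34)}
Union: {(5, qa, cs, 28), (5, qa, cs, 34)} with {(4, fin, ops, 19), (4, k1, p1, 38), (6, p3, eng, 3), (7, law, qa, 3)} → {(4, fin, ops, 19), (4, k1, p1, 38), (5, qa, cs, 28), (5, qa, cs, 34), (6, p3, eng, 3), (7, law, qa, 3)}
π[dept, pid, eid]: project onto (dept, pid, eid) → {(cs, qa, 28), (cs, qa, 34), (eng, p3, 3), (ops, fin, 19), (p1, k1, 38), (qa, law, 3)}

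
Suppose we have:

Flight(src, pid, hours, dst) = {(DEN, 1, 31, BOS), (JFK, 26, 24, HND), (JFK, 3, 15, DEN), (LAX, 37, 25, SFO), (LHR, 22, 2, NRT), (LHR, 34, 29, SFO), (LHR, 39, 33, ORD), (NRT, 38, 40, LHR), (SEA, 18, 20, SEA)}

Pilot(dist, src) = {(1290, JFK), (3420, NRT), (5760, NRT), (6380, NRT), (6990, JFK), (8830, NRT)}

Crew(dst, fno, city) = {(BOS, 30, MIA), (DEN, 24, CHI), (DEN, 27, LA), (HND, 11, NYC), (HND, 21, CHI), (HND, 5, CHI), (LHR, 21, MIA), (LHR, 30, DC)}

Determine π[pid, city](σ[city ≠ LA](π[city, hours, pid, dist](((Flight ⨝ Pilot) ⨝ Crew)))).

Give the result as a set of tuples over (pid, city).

Flight ⋈ Pilot (natural join on src): {(JFK, 26, 24, HND, 1290), (JFK, 26, 24, HND, 6990), (JFK, 3, 15, DEN, 1290), (JFK, 3, 15, DEN, 6990), (NRT, 38, 40, LHR, 3420), (NRT, 38, 40, LHR, 5760), (NRT, 38, 40, LHR, 6380), (NRT, 38, 40, LHR, 8830)}
(Flight ⨝ Pilot) ⋈ Crew (natural join on dst): {(JFK, 26, 24, HND, 1290, 11, NYC), (JFK, 26, 24, HND, 1290, 21, CHI), (JFK, 26, 24, HND, 1290, 5, CHI), (JFK, 26, 24, HND, 6990, 11, NYC), (JFK, 26, 24, HND, 6990, 21, CHI), (JFK, 26, 24, HND, 6990, 5, CHI), (JFK, 3, 15, DEN, 1290, 24, CHI), (JFK, 3, 15, DEN, 1290, 27, LA), (JFK, 3, 15, DEN, 6990, 24, CHI), (JFK, 3, 15, DEN, 6990, 27, LA), (NRT, 38, 40, LHR, 3420, 21, MIA), (NRT, 38, 40, LHR, 3420, 30, DC), (NRT, 38, 40, LHR, 5760, 21, MIA), (NRT, 38, 40, LHR, 5760, 30, DC), (NRT, 38, 40, LHR, 6380, 21, MIA), (NRT, 38, 40, LHR, 6380, 30, DC), (NRT, 38, 40, LHR, 8830, 21, MIA), (NRT, 38, 40, LHR, 8830, 30, DC)}
Keep only column(s) city, hours, pid, dist (2 duplicate(s) eliminated): {(CHI, 15, 3, 1290), (CHI, 15, 3, 6990), (CHI, 24, 26, 1290), (CHI, 24, 26, 6990), (DC, 40, 38, 3420), (DC, 40, 38, 5760), (DC, 40, 38, 6380), (DC, 40, 38, 8830), (LA, 15, 3, 1290), (LA, 15, 3, 6990), (MIA, 40, 38, 3420), (MIA, 40, 38, 5760), (MIA, 40, 38, 6380), (MIA, 40, 38, 8830), (NYC, 24, 26, 1290), (NYC, 24, 26, 6990)}
Selection city ≠ LA: {(CHI, 15, 3, 1290), (CHI, 15, 3, 6990), (CHI, 24, 26, 1290), (CHI, 24, 26, 6990), (DC, 40, 38, 3420), (DC, 40, 38, 5760), (DC, 40, 38, 6380), (DC, 40, 38, 8830), (MIA, 40, 38, 3420), (MIA, 40, 38, 5760), (MIA, 40, 38, 6380), (MIA, 40, 38, 8830), (NYC, 24, 26, 1290), (NYC, 24, 26, 6990)}
Keep only column(s) pid, city (9 duplicate(s) eliminated): {(26, CHI), (26, NYC), (3, CHI), (38, DC), (38, MIA)}

{(26, CHI), (26, NYC), (3, CHI), (38, DC), (38, MIA)}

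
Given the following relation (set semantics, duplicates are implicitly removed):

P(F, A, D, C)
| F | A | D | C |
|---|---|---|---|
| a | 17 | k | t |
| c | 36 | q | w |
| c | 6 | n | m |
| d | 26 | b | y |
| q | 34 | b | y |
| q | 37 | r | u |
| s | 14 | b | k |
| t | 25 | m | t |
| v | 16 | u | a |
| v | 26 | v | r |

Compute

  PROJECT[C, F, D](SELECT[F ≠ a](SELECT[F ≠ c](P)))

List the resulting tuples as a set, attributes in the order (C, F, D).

{(a, v, u), (k, s, b), (r, v, v), (t, t, m), (u, q, r), (y, d, b), (y, q, b)}

σ[F ≠ c]: keep tuples satisfying F ≠ c → {(a, 17, k, t), (d, 26, b, y), (q, 34, b, y), (q, 37, r, u), (s, 14, b, k), (t, 25, m, t), (v, 16, u, a), (v, 26, v, r)}
σ[F ≠ a]: keep tuples satisfying F ≠ a → {(d, 26, b, y), (q, 34, b, y), (q, 37, r, u), (s, 14, b, k), (t, 25, m, t), (v, 16, u, a), (v, 26, v, r)}
Projecting to C, F, D: {(a, v, u), (k, s, b), (r, v, v), (t, t, m), (u, q, r), (y, d, b), (y, q, b)}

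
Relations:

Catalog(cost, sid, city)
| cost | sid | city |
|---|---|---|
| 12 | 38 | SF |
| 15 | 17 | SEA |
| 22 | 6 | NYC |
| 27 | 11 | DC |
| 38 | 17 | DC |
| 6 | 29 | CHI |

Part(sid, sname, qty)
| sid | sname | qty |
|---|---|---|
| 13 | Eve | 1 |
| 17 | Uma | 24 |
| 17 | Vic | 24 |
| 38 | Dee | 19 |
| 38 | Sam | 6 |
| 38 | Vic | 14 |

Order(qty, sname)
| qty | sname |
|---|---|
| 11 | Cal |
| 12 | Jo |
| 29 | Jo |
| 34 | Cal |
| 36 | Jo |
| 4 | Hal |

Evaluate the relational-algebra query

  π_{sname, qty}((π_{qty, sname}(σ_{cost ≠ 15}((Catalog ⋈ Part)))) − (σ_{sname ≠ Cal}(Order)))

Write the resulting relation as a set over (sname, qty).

{(Dee, 19), (Sam, 6), (Uma, 24), (Vic, 14), (Vic, 24)}

Joining Catalog and Part on sid yields {(12, 38, SF, Dee, 19), (12, 38, SF, Sam, 6), (12, 38, SF, Vic, 14), (15, 17, SEA, Uma, 24), (15, 17, SEA, Vic, 24), (38, 17, DC, Uma, 24), (38, 17, DC, Vic, 24)}.
Selection cost ≠ 15: {(12, 38, SF, Dee, 19), (12, 38, SF, Sam, 6), (12, 38, SF, Vic, 14), (38, 17, DC, Uma, 24), (38, 17, DC, Vic, 24)}
π_{qty, sname} gives {(14, Vic), (19, Dee), (24, Uma), (24, Vic), (6, Sam)}.
Selection sname ≠ Cal: {(12, Jo), (29, Jo), (36, Jo), (4, Hal)}
Set difference of the two operands is {(14, Vic), (19, Dee), (24, Uma), (24, Vic), (6, Sam)}.
π_{sname, qty} gives {(Dee, 19), (Sam, 6), (Uma, 24), (Vic, 14), (Vic, 24)}.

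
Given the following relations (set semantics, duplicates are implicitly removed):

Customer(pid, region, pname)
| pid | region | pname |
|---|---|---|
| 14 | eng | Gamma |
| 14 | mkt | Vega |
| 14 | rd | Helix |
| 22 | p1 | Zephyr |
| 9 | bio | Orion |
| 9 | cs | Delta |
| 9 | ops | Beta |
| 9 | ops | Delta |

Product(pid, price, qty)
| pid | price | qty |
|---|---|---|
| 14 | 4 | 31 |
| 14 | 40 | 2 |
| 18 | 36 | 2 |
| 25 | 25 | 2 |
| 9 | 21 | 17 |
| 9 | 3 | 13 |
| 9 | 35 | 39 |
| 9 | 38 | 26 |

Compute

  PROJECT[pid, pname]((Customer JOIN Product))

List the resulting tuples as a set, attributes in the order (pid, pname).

Customer ⋈ Product (natural join on pid): {(14, eng, Gamma, 4, 31), (14, eng, Gamma, 40, 2), (14, mkt, Vega, 4, 31), (14, mkt, Vega, 40, 2), (14, rd, Helix, 4, 31), (14, rd, Helix, 40, 2), (9, bio, Orion, 21, 17), (9, bio, Orion, 3, 13), (9, bio, Orion, 35, 39), (9, bio, Orion, 38, 26), (9, cs, Delta, 21, 17), (9, cs, Delta, 3, 13), (9, cs, Delta, 35, 39), (9, cs, Delta, 38, 26), (9, ops, Beta, 21, 17), (9, ops, Beta, 3, 13), (9, ops, Beta, 35, 39), (9, ops, Beta, 38, 26), (9, ops, Delta, 21, 17), (9, ops, Delta, 3, 13), (9, ops, Delta, 35, 39), (9, ops, Delta, 38, 26)}
π_{pid, pname} gives {(14, Gamma), (14, Helix), (14, Vega), (9, Beta), (9, Delta), (9, Orion)} (16 duplicate(s) eliminated).

{(14, Gamma), (14, Helix), (14, Vega), (9, Beta), (9, Delta), (9, Orion)}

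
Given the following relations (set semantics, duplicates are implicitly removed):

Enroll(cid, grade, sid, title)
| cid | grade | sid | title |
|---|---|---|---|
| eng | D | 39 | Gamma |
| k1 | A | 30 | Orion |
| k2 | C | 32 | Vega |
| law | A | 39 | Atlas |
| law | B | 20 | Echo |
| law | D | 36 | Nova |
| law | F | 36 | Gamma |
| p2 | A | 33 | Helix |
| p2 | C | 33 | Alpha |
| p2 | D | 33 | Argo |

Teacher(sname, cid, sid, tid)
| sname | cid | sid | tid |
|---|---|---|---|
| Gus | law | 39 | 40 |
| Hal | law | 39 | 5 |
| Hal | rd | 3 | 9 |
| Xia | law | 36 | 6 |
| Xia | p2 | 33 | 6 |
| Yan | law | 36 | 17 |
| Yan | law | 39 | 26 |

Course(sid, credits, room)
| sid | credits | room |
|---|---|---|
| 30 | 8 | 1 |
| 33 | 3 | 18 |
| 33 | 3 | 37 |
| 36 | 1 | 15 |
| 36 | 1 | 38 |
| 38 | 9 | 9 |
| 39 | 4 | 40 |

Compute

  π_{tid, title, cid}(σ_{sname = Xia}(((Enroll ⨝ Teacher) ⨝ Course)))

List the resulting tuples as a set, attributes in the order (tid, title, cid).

{(6, Alpha, p2), (6, Argo, p2), (6, Gamma, law), (6, Helix, p2), (6, Nova, law)}

Joining Enroll and Teacher on cid, sid yields {(law, A, 39, Atlas, Gus, 40), (law, A, 39, Atlas, Hal, 5), (law, A, 39, Atlas, Yan, 26), (law, D, 36, Nova, Xia, 6), (law, D, 36, Nova, Yan, 17), (law, F, 36, Gamma, Xia, 6), (law, F, 36, Gamma, Yan, 17), (p2, A, 33, Helix, Xia, 6), (p2, C, 33, Alpha, Xia, 6), (p2, D, 33, Argo, Xia, 6)}.
Joining (Enroll ⨝ Teacher) and Course on sid yields {(law, A, 39, Atlas, Gus, 40, 4, 40), (law, A, 39, Atlas, Hal, 5, 4, 40), (law, A, 39, Atlas, Yan, 26, 4, 40), (law, D, 36, Nova, Xia, 6, 1, 15), (law, D, 36, Nova, Xia, 6, 1, 38), (law, D, 36, Nova, Yan, 17, 1, 15), (law, D, 36, Nova, Yan, 17, 1, 38), (law, F, 36, Gamma, Xia, 6, 1, 15), (law, F, 36, Gamma, Xia, 6, 1, 38), (law, F, 36, Gamma, Yan, 17, 1, 15), (law, F, 36, Gamma, Yan, 17, 1, 38), (p2, A, 33, Helix, Xia, 6, 3, 18), (p2, A, 33, Helix, Xia, 6, 3, 37), (p2, C, 33, Alpha, Xia, 6, 3, 18), (p2, C, 33, Alpha, Xia, 6, 3, 37), (p2, D, 33, Argo, Xia, 6, 3, 18), (p2, D, 33, Argo, Xia, 6, 3, 37)}.
Apply σ_{sname = Xia}; surviving tuples: {(law, D, 36, Nova, Xia, 6, 1, 15), (law, D, 36, Nova, Xia, 6, 1, 38), (law, F, 36, Gamma, Xia, 6, 1, 15), (law, F, 36, Gamma, Xia, 6, 1, 38), (p2, A, 33, Helix, Xia, 6, 3, 18), (p2, A, 33, Helix, Xia, 6, 3, 37), (p2, C, 33, Alpha, Xia, 6, 3, 18), (p2, C, 33, Alpha, Xia, 6, 3, 37), (p2, D, 33, Argo, Xia, 6, 3, 18), (p2, D, 33, Argo, Xia, 6, 3, 37)}
π[tid, title, cid]: project onto (tid, title, cid) (5 duplicate(s) eliminated) → {(6, Alpha, p2), (6, Argo, p2), (6, Gamma, law), (6, Helix, p2), (6, Nova, law)}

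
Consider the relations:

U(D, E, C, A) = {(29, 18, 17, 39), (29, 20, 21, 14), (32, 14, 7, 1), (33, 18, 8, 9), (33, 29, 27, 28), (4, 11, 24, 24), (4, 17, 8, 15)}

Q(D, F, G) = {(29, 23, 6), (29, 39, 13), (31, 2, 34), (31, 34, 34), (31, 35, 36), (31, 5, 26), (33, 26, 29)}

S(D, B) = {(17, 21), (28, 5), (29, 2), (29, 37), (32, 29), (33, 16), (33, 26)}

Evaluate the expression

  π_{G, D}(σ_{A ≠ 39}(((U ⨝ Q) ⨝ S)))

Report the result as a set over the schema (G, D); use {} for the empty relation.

Natural join on D: {(29, 18, 17, 39, 23, 6), (29, 18, 17, 39, 39, 13), (29, 20, 21, 14, 23, 6), (29, 20, 21, 14, 39, 13), (33, 18, 8, 9, 26, 29), (33, 29, 27, 28, 26, 29)}
Natural join on D: {(29, 18, 17, 39, 23, 6, 2), (29, 18, 17, 39, 23, 6, 37), (29, 18, 17, 39, 39, 13, 2), (29, 18, 17, 39, 39, 13, 37), (29, 20, 21, 14, 23, 6, 2), (29, 20, 21, 14, 23, 6, 37), (29, 20, 21, 14, 39, 13, 2), (29, 20, 21, 14, 39, 13, 37), (33, 18, 8, 9, 26, 29, 16), (33, 18, 8, 9, 26, 29, 26), (33, 29, 27, 28, 26, 29, 16), (33, 29, 27, 28, 26, 29, 26)}
Filtering on A ≠ 39 leaves {(29, 20, 21, 14, 23, 6, 2), (29, 20, 21, 14, 23, 6, 37), (29, 20, 21, 14, 39, 13, 2), (29, 20, 21, 14, 39, 13, 37), (33, 18, 8, 9, 26, 29, 16), (33, 18, 8, 9, 26, 29, 26), (33, 29, 27, 28, 26, 29, 16), (33, 29, 27, 28, 26, 29, 26)}.
Keep only column(s) G, D (5 duplicate(s) eliminated): {(13, 29), (29, 33), (6, 29)}

{(13, 29), (29, 33), (6, 29)}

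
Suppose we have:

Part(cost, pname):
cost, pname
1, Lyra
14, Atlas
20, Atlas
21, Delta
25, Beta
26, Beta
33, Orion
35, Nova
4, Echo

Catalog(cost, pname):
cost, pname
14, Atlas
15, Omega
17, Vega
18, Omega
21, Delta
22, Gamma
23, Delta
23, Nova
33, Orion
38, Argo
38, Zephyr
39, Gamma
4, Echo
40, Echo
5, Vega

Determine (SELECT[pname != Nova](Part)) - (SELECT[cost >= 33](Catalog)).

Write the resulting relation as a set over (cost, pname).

{(1, Lyra), (14, Atlas), (20, Atlas), (21, Delta), (25, Beta), (26, Beta), (4, Echo)}

σ[pname != Nova]: keep tuples satisfying pname != Nova → {(1, Lyra), (14, Atlas), (20, Atlas), (21, Delta), (25, Beta), (26, Beta), (33, Orion), (4, Echo)}
σ[cost >= 33]: keep tuples satisfying cost >= 33 → {(33, Orion), (38, Argo), (38, Zephyr), (39, Gamma), (40, Echo)}
Difference: {(1, Lyra), (14, Atlas), (20, Atlas), (21, Delta), (25, Beta), (26, Beta), (33, Orion), (4, Echo)} with {(33, Orion), (38, Argo), (38, Zephyr), (39, Gamma), (40, Echo)} → {(1, Lyra), (14, Atlas), (20, Atlas), (21, Delta), (25, Beta), (26, Beta), (4, Echo)}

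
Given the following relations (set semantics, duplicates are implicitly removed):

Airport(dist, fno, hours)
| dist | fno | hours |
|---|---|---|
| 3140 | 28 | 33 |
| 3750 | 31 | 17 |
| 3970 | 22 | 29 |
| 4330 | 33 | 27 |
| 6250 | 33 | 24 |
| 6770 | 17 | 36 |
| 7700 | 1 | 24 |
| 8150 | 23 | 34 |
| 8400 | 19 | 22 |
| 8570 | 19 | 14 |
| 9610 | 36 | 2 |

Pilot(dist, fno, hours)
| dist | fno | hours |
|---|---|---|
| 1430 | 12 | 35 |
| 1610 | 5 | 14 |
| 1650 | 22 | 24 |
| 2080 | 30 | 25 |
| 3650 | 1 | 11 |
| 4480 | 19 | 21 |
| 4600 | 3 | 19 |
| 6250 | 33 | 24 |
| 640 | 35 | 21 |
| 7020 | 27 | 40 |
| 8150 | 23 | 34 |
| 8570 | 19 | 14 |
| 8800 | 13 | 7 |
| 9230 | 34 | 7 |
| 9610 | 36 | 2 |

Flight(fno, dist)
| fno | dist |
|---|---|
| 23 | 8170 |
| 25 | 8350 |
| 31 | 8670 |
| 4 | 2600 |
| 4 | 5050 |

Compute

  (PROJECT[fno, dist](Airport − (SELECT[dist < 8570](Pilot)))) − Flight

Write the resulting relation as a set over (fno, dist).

{(1, 7700), (17, 6770), (19, 8400), (19, 8570), (22, 3970), (28, 3140), (31, 3750), (33, 4330), (36, 9610)}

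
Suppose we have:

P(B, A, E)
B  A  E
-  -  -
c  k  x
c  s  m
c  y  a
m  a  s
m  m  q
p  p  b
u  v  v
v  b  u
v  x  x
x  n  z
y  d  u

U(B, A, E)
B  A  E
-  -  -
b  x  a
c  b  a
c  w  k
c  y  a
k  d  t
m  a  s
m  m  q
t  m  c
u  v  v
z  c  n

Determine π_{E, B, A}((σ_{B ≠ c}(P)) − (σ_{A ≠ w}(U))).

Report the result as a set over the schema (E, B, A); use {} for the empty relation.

Filtering on B ≠ c leaves {(m, a, s), (m, m, q), (p, p, b), (u, v, v), (v, b, u), (v, x, x), (x, n, z), (y, d, u)}.
Filtering on A ≠ w leaves {(b, x, a), (c, b, a), (c, y, a), (k, d, t), (m, a, s), (m, m, q), (t, m, c), (u, v, v), (z, c, n)}.
Taking the difference: {(p, p, b), (v, b, u), (v, x, x), (x, n, z), (y, d, u)}
π_{E, B, A} gives {(b, p, p), (u, v, b), (u, y, d), (x, v, x), (z, x, n)}.

{(b, p, p), (u, v, b), (u, y, d), (x, v, x), (z, x, n)}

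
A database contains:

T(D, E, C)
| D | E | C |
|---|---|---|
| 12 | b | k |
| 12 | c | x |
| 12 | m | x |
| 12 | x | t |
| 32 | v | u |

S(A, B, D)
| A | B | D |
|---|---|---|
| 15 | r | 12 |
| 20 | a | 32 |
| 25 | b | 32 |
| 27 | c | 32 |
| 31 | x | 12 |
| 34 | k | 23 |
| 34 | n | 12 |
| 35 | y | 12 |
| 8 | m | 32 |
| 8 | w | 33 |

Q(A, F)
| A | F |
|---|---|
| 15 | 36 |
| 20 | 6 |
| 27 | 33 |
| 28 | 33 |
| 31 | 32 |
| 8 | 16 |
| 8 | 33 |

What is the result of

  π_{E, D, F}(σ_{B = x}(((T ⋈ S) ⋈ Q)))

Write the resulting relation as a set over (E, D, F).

Natural join on D: {(12, b, k, 15, r), (12, b, k, 31, x), (12, b, k, 34, n), (12, b, k, 35, y), (12, c, x, 15, r), (12, c, x, 31, x), (12, c, x, 34, n), (12, c, x, 35, y), (12, m, x, 15, r), (12, m, x, 31, x), (12, m, x, 34, n), (12, m, x, 35, y), (12, x, t, 15, r), (12, x, t, 31, x), (12, x, t, 34, n), (12, x, t, 35, y), (32, v, u, 20, a), (32, v, u, 25, b), (32, v, u, 27, c), (32, v, u, 8, m)}
Natural join on A: {(12, b, k, 15, r, 36), (12, b, k, 31, x, 32), (12, c, x, 15, r, 36), (12, c, x, 31, x, 32), (12, m, x, 15, r, 36), (12, m, x, 31, x, 32), (12, x, t, 15, r, 36), (12, x, t, 31, x, 32), (32, v, u, 20, a, 6), (32, v, u, 27, c, 33), (32, v, u, 8, m, 16), (32, v, u, 8, m, 33)}
σ[B = x]: keep tuples satisfying B = x → {(12, b, k, 31, x, 32), (12, c, x, 31, x, 32), (12, m, x, 31, x, 32), (12, x, t, 31, x, 32)}
π_{E, D, F} gives {(b, 12, 32), (c, 12, 32), (m, 12, 32), (x, 12, 32)}.

{(b, 12, 32), (c, 12, 32), (m, 12, 32), (x, 12, 32)}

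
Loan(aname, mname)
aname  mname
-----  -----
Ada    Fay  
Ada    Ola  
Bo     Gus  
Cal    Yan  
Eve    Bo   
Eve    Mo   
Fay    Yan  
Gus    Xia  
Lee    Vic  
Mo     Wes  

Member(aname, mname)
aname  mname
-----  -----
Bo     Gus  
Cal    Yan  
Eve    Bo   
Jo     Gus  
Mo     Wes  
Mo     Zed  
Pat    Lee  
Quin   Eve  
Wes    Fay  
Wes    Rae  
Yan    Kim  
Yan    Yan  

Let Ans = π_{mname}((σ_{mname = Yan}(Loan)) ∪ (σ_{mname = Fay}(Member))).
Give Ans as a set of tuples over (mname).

{Fay, Yan}

Selection mname = Yan: {(Cal, Yan), (Fay, Yan)}
Selection mname = Fay: {(Wes, Fay)}
Set union of the two operands is {(Cal, Yan), (Fay, Yan), (Wes, Fay)}.
π_{mname} gives {Fay, Yan} (1 duplicate(s) eliminated).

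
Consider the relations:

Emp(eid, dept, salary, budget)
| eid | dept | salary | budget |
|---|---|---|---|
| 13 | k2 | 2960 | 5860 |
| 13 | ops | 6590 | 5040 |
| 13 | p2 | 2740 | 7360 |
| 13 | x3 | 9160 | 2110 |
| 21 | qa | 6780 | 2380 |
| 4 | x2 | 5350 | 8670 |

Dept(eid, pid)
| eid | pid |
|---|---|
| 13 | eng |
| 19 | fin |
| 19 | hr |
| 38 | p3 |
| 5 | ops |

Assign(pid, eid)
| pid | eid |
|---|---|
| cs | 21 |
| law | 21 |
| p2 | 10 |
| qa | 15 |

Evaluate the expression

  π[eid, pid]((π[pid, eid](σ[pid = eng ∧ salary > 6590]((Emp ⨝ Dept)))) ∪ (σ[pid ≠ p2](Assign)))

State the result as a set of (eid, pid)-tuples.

Natural join on eid: {(13, k2, 2960, 5860, eng), (13, ops, 6590, 5040, eng), (13, p2, 2740, 7360, eng), (13, x3, 9160, 2110, eng)}
σ[pid = eng ∧ salary > 6590]: keep tuples satisfying pid = eng ∧ salary > 6590 → {(13, x3, 9160, 2110, eng)}
Keep only column(s) pid, eid: {(eng, 13)}
σ[pid ≠ p2]: keep tuples satisfying pid ≠ p2 → {(cs, 21), (law, 21), (qa, 15)}
Taking the union: {(cs, 21), (eng, 13), (law, 21), (qa, 15)}
Keep only column(s) eid, pid: {(13, eng), (15, qa), (21, cs), (21, law)}

{(13, eng), (15, qa), (21, cs), (21, law)}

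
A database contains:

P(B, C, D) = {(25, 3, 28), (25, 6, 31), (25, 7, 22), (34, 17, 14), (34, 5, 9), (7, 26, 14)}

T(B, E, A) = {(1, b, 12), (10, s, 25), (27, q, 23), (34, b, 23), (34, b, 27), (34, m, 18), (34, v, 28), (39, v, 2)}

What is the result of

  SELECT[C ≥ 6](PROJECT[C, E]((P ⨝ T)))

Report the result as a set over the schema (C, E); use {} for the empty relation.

Joining P and T on B yields {(34, 17, 14, b, 23), (34, 17, 14, b, 27), (34, 17, 14, m, 18), (34, 17, 14, v, 28), (34, 5, 9, b, 23), (34, 5, 9, b, 27), (34, 5, 9, m, 18), (34, 5, 9, v, 28)}.
Keep only column(s) C, E (2 duplicate(s) eliminated): {(17, b), (17, m), (17, v), (5, b), (5, m), (5, v)}
Selection C ≥ 6: {(17, b), (17, m), (17, v)}

{(17, b), (17, m), (17, v)}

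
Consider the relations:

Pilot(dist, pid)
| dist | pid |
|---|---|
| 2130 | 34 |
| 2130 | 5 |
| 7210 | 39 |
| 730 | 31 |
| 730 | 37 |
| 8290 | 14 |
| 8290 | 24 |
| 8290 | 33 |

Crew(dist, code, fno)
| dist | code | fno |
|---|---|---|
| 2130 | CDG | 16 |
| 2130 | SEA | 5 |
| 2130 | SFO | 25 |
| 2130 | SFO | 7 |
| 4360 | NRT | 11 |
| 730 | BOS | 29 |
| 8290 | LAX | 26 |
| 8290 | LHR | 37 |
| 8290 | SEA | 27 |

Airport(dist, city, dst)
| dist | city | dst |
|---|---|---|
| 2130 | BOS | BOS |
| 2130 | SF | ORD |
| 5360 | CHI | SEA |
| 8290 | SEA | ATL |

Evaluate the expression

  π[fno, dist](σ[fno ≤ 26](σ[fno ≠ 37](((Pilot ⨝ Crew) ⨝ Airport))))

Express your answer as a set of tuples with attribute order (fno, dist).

Pilot ⋈ Crew (natural join on dist): {(2130, 34, CDG, 16), (2130, 34, SEA, 5), (2130, 34, SFO, 25), (2130, 34, SFO, 7), (2130, 5, CDG, 16), (2130, 5, SEA, 5), (2130, 5, SFO, 25), (2130, 5, SFO, 7), (730, 31, BOS, 29), (730, 37, BOS, 29), (8290, 14, LAX, 26), (8290, 14, LHR, 37), (8290, 14, SEA, 27), (8290, 24, LAX, 26), (8290, 24, LHR, 37), (8290, 24, SEA, 27), (8290, 33, LAX, 26), (8290, 33, LHR, 37), (8290, 33, SEA, 27)}
(Pilot ⨝ Crew) ⋈ Airport (natural join on dist): {(2130, 34, CDG, 16, BOS, BOS), (2130, 34, CDG, 16, SF, ORD), (2130, 34, SEA, 5, BOS, BOS), (2130, 34, SEA, 5, SF, ORD), (2130, 34, SFO, 25, BOS, BOS), (2130, 34, SFO, 25, SF, ORD), (2130, 34, SFO, 7, BOS, BOS), (2130, 34, SFO, 7, SF, ORD), (2130, 5, CDG, 16, BOS, BOS), (2130, 5, CDG, 16, SF, ORD), (2130, 5, SEA, 5, BOS, BOS), (2130, 5, SEA, 5, SF, ORD), (2130, 5, SFO, 25, BOS, BOS), (2130, 5, SFO, 25, SF, ORD), (2130, 5, SFO, 7, BOS, BOS), (2130, 5, SFO, 7, SF, ORD), (8290, 14, LAX, 26, SEA, ATL), (8290, 14, LHR, 37, SEA, ATL), (8290, 14, SEA, 27, SEA, ATL), (8290, 24, LAX, 26, SEA, ATL), (8290, 24, LHR, 37, SEA, ATL), (8290, 24, SEA, 27, SEA, ATL), (8290, 33, LAX, 26, SEA, ATL), (8290, 33, LHR, 37, SEA, ATL), (8290, 33, SEA, 27, SEA, ATL)}
Filtering on fno ≠ 37 leaves {(2130, 34, CDG, 16, BOS, BOS), (2130, 34, CDG, 16, SF, ORD), (2130, 34, SEA, 5, BOS, BOS), (2130, 34, SEA, 5, SF, ORD), (2130, 34, SFO, 25, BOS, BOS), (2130, 34, SFO, 25, SF, ORD), (2130, 34, SFO, 7, BOS, BOS), (2130, 34, SFO, 7, SF, ORD), (2130, 5, CDG, 16, BOS, BOS), (2130, 5, CDG, 16, SF, ORD), (2130, 5, SEA, 5, BOS, BOS), (2130, 5, SEA, 5, SF, ORD), (2130, 5, SFO, 25, BOS, BOS), (2130, 5, SFO, 25, SF, ORD), (2130, 5, SFO, 7, BOS, BOS), (2130, 5, SFO, 7, SF, ORD), (8290, 14, LAX, 26, SEA, ATL), (8290, 14, SEA, 27, SEA, ATL), (8290, 24, LAX, 26, SEA, ATL), (8290, 24, SEA, 27, SEA, ATL), (8290, 33, LAX, 26, SEA, ATL), (8290, 33, SEA, 27, SEA, ATL)}.
Filtering on fno ≤ 26 leaves {(2130, 34, CDG, 16, BOS, BOS), (2130, 34, CDG, 16, SF, ORD), (2130, 34, SEA, 5, BOS, BOS), (2130, 34, SEA, 5, SF, ORD), (2130, 34, SFO, 25, BOS, BOS), (2130, 34, SFO, 25, SF, ORD), (2130, 34, SFO, 7, BOS, BOS), (2130, 34, SFO, 7, SF, ORD), (2130, 5, CDG, 16, BOS, BOS), (2130, 5, CDG, 16, SF, ORD), (2130, 5, SEA, 5, BOS, BOS), (2130, 5, SEA, 5, SF, ORD), (2130, 5, SFO, 25, BOS, BOS), (2130, 5, SFO, 25, SF, ORD), (2130, 5, SFO, 7, BOS, BOS), (2130, 5, SFO, 7, SF, ORD), (8290, 14, LAX, 26, SEA, ATL), (8290, 24, LAX, 26, SEA, ATL), (8290, 33, LAX, 26, SEA, ATL)}.
Keep only column(s) fno, dist (14 duplicate(s) eliminated): {(16, 2130), (25, 2130), (26, 8290), (5, 2130), (7, 2130)}

{(16, 2130), (25, 2130), (26, 8290), (5, 2130), (7, 2130)}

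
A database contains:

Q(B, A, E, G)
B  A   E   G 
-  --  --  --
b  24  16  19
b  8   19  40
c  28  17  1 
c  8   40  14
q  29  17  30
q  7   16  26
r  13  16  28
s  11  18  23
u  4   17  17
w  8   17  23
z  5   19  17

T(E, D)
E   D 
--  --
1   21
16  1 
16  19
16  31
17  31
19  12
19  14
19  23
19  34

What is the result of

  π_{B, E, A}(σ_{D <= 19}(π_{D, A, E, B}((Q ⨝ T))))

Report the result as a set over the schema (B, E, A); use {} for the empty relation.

{(b, 16, 24), (b, 19, 8), (q, 16, 7), (r, 16, 13), (z, 19, 5)}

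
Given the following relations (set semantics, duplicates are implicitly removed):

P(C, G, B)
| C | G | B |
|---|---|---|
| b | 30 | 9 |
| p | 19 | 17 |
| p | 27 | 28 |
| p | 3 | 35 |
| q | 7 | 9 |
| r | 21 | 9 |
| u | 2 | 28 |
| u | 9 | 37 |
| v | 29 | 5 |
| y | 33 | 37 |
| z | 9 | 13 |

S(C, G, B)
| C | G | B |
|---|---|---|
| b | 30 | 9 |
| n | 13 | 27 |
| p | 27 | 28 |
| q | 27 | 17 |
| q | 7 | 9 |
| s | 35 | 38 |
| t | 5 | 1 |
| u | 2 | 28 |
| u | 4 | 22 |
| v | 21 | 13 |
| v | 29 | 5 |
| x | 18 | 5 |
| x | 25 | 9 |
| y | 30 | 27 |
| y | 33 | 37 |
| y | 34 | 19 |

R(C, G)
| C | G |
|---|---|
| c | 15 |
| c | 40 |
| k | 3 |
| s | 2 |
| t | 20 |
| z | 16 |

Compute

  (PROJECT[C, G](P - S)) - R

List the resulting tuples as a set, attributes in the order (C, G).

Taking the difference: {(p, 19, 17), (p, 3, 35), (r, 21, 9), (u, 9, 37), (z, 9, 13)}
Keep only column(s) C, G: {(p, 19), (p, 3), (r, 21), (u, 9), (z, 9)}
Taking the difference: {(p, 19), (p, 3), (r, 21), (u, 9), (z, 9)}

{(p, 19), (p, 3), (r, 21), (u, 9), (z, 9)}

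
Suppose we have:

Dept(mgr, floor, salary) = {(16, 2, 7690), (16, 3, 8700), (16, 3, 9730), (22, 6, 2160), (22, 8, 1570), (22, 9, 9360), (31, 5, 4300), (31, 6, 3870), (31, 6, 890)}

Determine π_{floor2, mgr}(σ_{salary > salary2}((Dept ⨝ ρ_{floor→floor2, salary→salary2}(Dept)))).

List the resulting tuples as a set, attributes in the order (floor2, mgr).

{(2, 16), (3, 16), (6, 22), (6, 31), (8, 22)}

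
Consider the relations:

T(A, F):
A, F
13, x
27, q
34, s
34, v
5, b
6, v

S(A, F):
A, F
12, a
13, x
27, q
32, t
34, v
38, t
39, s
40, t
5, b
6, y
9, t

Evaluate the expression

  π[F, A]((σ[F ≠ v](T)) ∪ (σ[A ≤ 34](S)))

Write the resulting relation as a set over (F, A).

Filtering on F ≠ v leaves {(13, x), (27, q), (34, s), (5, b)}.
Filtering on A ≤ 34 leaves {(12, a), (13, x), (27, q), (32, t), (34, v), (5, b), (6, y), (9, t)}.
Union: {(13, x), (27, q), (34, s), (5, b)} with {(12, a), (13, x), (27, q), (32, t), (34, v), (5, b), (6, y), (9, t)} → {(12, a), (13, x), (27, q), (32, t), (34, s), (34, v), (5, b), (6, y), (9, t)}
Projecting to F, A: {(a, 12), (b, 5), (q, 27), (s, 34), (t, 32), (t, 9), (v, 34), (x, 13), (y, 6)}

{(a, 12), (b, 5), (q, 27), (s, 34), (t, 32), (t, 9), (v, 34), (x, 13), (y, 6)}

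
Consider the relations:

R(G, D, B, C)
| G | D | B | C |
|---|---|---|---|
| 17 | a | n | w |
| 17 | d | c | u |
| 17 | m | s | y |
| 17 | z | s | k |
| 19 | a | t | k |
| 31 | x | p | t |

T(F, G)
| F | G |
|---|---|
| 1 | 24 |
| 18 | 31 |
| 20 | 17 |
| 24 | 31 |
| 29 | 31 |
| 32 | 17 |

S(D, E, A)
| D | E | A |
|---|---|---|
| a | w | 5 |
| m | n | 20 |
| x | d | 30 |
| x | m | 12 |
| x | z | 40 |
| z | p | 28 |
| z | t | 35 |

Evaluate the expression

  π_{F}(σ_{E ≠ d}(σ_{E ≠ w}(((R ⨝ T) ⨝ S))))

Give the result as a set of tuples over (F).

{18, 20, 24, 29, 32}

Natural join on G: {(17, a, n, w, 20), (17, a, n, w, 32), (17, d, c, u, 20), (17, d, c, u, 32), (17, m, s, y, 20), (17, m, s, y, 32), (17, z, s, k, 20), (17, z, s, k, 32), (31, x, p, t, 18), (31, x, p, t, 24), (31, x, p, t, 29)}
Natural join on D: {(17, a, n, w, 20, w, 5), (17, a, n, w, 32, w, 5), (17, m, s, y, 20, n, 20), (17, m, s, y, 32, n, 20), (17, z, s, k, 20, p, 28), (17, z, s, k, 20, t, 35), (17, z, s, k, 32, p, 28), (17, z, s, k, 32, t, 35), (31, x, p, t, 18, d, 30), (31, x, p, t, 18, m, 12), (31, x, p, t, 18, z, 40), (31, x, p, t, 24, d, 30), (31, x, p, t, 24, m, 12), (31, x, p, t, 24, z, 40), (31, x, p, t, 29, d, 30), (31, x, p, t, 29, m, 12), (31, x, p, t, 29, z, 40)}
Apply σ_{E ≠ w}; surviving tuples: {(17, m, s, y, 20, n, 20), (17, m, s, y, 32, n, 20), (17, z, s, k, 20, p, 28), (17, z, s, k, 20, t, 35), (17, z, s, k, 32, p, 28), (17, z, s, k, 32, t, 35), (31, x, p, t, 18, d, 30), (31, x, p, t, 18, m, 12), (31, x, p, t, 18, z, 40), (31, x, p, t, 24, d, 30), (31, x, p, t, 24, m, 12), (31, x, p, t, 24, z, 40), (31, x, p, t, 29, d, 30), (31, x, p, t, 29, m, 12), (31, x, p, t, 29, z, 40)}
Apply σ_{E ≠ d}; surviving tuples: {(17, m, s, y, 20, n, 20), (17, m, s, y, 32, n, 20), (17, z, s, k, 20, p, 28), (17, z, s, k, 20, t, 35), (17, z, s, k, 32, p, 28), (17, z, s, k, 32, t, 35), (31, x, p, t, 18, m, 12), (31, x, p, t, 18, z, 40), (31, x, p, t, 24, m, 12), (31, x, p, t, 24, z, 40), (31, x, p, t, 29, m, 12), (31, x, p, t, 29, z, 40)}
Keep only column(s) F (7 duplicate(s) eliminated): {18, 20, 24, 29, 32}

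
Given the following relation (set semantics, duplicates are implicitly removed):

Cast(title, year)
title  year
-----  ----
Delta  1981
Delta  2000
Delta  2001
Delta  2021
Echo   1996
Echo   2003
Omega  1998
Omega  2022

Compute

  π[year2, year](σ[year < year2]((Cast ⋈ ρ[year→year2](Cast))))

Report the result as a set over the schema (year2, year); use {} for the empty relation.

{(2000, 1981), (2001, 1981), (2001, 2000), (2003, 1996), (2021, 1981), (2021, 2000), (2021, 2001), (2022, 1998)}

ρ[year→year2]: schema becomes (title, year2); tuples unchanged.
Joining Cast and ρ[year→year2](Cast) on title yields {(Delta, 1981, 1981), (Delta, 1981, 2000), (Delta, 1981, 2001), (Delta, 1981, 2021), (Delta, 2000, 1981), (Delta, 2000, 2000), (Delta, 2000, 2001), (Delta, 2000, 2021), (Delta, 2001, 1981), (Delta, 2001, 2000), (Delta, 2001, 2001), (Delta, 2001, 2021), (Delta, 2021, 1981), (Delta, 2021, 2000), (Delta, 2021, 2001), (Delta, 2021, 2021), (Echo, 1996, 1996), (Echo, 1996, 2003), (Echo, 2003, 1996), (Echo, 2003, 2003), (Omega, 1998, 1998), (Omega, 1998, 2022), (Omega, 2022, 1998), (Omega, 2022, 2022)}.
Filtering on year < year2 leaves {(Delta, 1981, 2000), (Delta, 1981, 2001), (Delta, 1981, 2021), (Delta, 2000, 2001), (Delta, 2000, 2021), (Delta, 2001, 2021), (Echo, 1996, 2003), (Omega, 1998, 2022)}.
Projecting to year2, year: {(2000, 1981), (2001, 1981), (2001, 2000), (2003, 1996), (2021, 1981), (2021, 2000), (2021, 2001), (2022, 1998)}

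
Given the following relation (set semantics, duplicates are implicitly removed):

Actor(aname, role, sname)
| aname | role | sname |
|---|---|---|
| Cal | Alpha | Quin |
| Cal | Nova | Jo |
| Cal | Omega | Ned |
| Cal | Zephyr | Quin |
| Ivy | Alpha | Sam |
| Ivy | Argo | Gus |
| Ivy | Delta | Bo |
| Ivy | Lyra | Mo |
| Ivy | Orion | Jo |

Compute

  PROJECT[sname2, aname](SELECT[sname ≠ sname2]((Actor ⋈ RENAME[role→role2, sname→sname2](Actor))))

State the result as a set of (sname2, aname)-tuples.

{(Bo, Ivy), (Gus, Ivy), (Jo, Cal), (Jo, Ivy), (Mo, Ivy), (Ned, Cal), (Quin, Cal), (Sam, Ivy)}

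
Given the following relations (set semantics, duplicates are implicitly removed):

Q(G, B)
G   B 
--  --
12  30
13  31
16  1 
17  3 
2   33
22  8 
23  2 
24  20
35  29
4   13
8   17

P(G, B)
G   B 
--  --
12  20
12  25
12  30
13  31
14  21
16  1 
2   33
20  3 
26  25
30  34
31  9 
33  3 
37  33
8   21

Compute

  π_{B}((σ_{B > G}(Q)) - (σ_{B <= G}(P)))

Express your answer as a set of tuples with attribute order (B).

{13, 17, 30, 31, 33}

Filtering on B > G leaves {(12, 30), (13, 31), (2, 33), (4, 13), (8, 17)}.
Filtering on B <= G leaves {(16, 1), (20, 3), (26, 25), (31, 9), (33, 3), (37, 33)}.
Set difference of the two operands is {(12, 30), (13, 31), (2, 33), (4, 13), (8, 17)}.
Keep only column(s) B: {13, 17, 30, 31, 33}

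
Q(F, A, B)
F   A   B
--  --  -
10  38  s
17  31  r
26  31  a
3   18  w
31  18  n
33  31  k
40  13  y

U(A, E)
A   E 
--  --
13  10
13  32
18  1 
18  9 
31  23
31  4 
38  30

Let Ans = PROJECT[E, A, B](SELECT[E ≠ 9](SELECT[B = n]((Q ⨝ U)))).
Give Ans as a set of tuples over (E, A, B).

{(1, 18, n)}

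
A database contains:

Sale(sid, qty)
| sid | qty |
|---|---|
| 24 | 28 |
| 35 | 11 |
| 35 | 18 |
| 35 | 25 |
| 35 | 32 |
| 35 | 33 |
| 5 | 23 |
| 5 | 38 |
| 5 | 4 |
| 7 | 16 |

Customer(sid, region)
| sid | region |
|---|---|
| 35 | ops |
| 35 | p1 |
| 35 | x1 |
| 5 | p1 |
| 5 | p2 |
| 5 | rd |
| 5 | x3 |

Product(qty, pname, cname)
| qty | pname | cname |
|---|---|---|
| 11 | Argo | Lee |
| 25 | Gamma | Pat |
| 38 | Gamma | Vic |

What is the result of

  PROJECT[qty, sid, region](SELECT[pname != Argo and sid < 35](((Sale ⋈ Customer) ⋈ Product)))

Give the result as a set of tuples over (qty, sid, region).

Sale ⋈ Customer (natural join on sid): {(35, 11, ops), (35, 11, p1), (35, 11, x1), (35, 18, ops), (35, 18, p1), (35, 18, x1), (35, 25, ops), (35, 25, p1), (35, 25, x1), (35, 32, ops), (35, 32, p1), (35, 32, x1), (35, 33, ops), (35, 33, p1), (35, 33, x1), (5, 23, p1), (5, 23, p2), (5, 23, rd), (5, 23, x3), (5, 38, p1), (5, 38, p2), (5, 38, rd), (5, 38, x3), (5, 4, p1), (5, 4, p2), (5, 4, rd), (5, 4, x3)}
(Sale ⋈ Customer) ⋈ Product (natural join on qty): {(35, 11, ops, Argo, Lee), (35, 11, p1, Argo, Lee), (35, 11, x1, Argo, Lee), (35, 25, ops, Gamma, Pat), (35, 25, p1, Gamma, Pat), (35, 25, x1, Gamma, Pat), (5, 38, p1, Gamma, Vic), (5, 38, p2, Gamma, Vic), (5, 38, rd, Gamma, Vic), (5, 38, x3, Gamma, Vic)}
Apply σ_{pname != Argo and sid < 35}; surviving tuples: {(5, 38, p1, Gamma, Vic), (5, 38, p2, Gamma, Vic), (5, 38, rd, Gamma, Vic), (5, 38, x3, Gamma, Vic)}
Keep only column(s) qty, sid, region: {(38, 5, p1), (38, 5, p2), (38, 5, rd), (38, 5, x3)}

{(38, 5, p1), (38, 5, p2), (38, 5, rd), (38, 5, x3)}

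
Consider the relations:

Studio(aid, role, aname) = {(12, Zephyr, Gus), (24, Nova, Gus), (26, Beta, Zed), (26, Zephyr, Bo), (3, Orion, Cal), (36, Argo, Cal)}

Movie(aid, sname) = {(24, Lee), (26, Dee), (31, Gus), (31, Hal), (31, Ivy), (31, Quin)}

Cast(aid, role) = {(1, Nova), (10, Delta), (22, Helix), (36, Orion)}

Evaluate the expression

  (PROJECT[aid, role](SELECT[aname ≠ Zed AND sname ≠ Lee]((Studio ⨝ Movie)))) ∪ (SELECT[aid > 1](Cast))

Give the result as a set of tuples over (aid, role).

{(10, Delta), (22, Helix), (26, Zephyr), (36, Orion)}

Joining Studio and Movie on aid yields {(24, Nova, Gus, Lee), (26, Beta, Zed, Dee), (26, Zephyr, Bo, Dee)}.
Filtering on aname ≠ Zed AND sname ≠ Lee leaves {(26, Zephyr, Bo, Dee)}.
Keep only column(s) aid, role: {(26, Zephyr)}
Filtering on aid > 1 leaves {(10, Delta), (22, Helix), (36, Orion)}.
Taking the union: {(10, Delta), (22, Helix), (26, Zephyr), (36, Orion)}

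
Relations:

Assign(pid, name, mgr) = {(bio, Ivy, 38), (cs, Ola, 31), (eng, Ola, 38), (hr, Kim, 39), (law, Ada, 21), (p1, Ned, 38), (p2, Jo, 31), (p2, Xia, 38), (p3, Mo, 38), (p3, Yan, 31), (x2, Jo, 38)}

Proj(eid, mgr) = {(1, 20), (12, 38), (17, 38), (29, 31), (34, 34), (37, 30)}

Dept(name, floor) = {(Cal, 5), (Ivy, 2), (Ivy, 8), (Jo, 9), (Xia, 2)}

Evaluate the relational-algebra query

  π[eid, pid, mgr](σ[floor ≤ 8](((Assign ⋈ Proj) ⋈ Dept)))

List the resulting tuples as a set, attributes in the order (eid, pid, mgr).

{(12, bio, 38), (12, p2, 38), (17, bio, 38), (17, p2, 38)}

Joining Assign and Proj on mgr yields {(bio, Ivy, 38, 12), (bio, Ivy, 38, 17), (cs, Ola, 31, 29), (eng, Ola, 38, 12), (eng, Ola, 38, 17), (p1, Ned, 38, 12), (p1, Ned, 38, 17), (p2, Jo, 31, 29), (p2, Xia, 38, 12), (p2, Xia, 38, 17), (p3, Mo, 38, 12), (p3, Mo, 38, 17), (p3, Yan, 31, 29), (x2, Jo, 38, 12), (x2, Jo, 38, 17)}.
Joining (Assign ⋈ Proj) and Dept on name yields {(bio, Ivy, 38, 12, 2), (bio, Ivy, 38, 12, 8), (bio, Ivy, 38, 17, 2), (bio, Ivy, 38, 17, 8), (p2, Jo, 31, 29, 9), (p2, Xia, 38, 12, 2), (p2, Xia, 38, 17, 2), (x2, Jo, 38, 12, 9), (x2, Jo, 38, 17, 9)}.
Filtering on floor ≤ 8 leaves {(bio, Ivy, 38, 12, 2), (bio, Ivy, 38, 12, 8), (bio, Ivy, 38, 17, 2), (bio, Ivy, 38, 17, 8), (p2, Xia, 38, 12, 2), (p2, Xia, 38, 17, 2)}.
Keep only column(s) eid, pid, mgr (2 duplicate(s) eliminated): {(12, bio, 38), (12, p2, 38), (17, bio, 38), (17, p2, 38)}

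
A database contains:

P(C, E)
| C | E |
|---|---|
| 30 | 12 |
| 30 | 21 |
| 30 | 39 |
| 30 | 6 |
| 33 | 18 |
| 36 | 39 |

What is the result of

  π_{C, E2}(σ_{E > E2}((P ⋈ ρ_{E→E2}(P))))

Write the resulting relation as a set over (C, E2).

{(30, 12), (30, 21), (30, 6)}

ρ[E→E2]: schema becomes (C, E2); tuples unchanged.
Joining P and ρ_{E→E2}(P) on C yields {(30, 12, 12), (30, 12, 21), (30, 12, 39), (30, 12, 6), (30, 21, 12), (30, 21, 21), (30, 21, 39), (30, 21, 6), (30, 39, 12), (30, 39, 21), (30, 39, 39), (30, 39, 6), (30, 6, 12), (30, 6, 21), (30, 6, 39), (30, 6, 6), (33, 18, 18), (36, 39, 39)}.
σ[E > E2]: keep tuples satisfying E > E2 → {(30, 12, 6), (30, 21, 12), (30, 21, 6), (30, 39, 12), (30, 39, 21), (30, 39, 6)}
Keep only column(s) C, E2 (3 duplicate(s) eliminated): {(30, 12), (30, 21), (30, 6)}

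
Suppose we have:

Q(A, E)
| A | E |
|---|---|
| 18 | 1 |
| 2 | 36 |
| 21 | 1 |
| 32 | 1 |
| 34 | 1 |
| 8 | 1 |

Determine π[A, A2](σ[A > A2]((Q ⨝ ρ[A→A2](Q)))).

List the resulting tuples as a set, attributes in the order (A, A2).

{(18, 8), (21, 18), (21, 8), (32, 18), (32, 21), (32, 8), (34, 18), (34, 21), (34, 32), (34, 8)}

ρ[A→A2]: schema becomes (A2, E); tuples unchanged.
Natural join on E: {(18, 1, 18), (18, 1, 21), (18, 1, 32), (18, 1, 34), (18, 1, 8), (2, 36, 2), (21, 1, 18), (21, 1, 21), (21, 1, 32), (21, 1, 34), (21, 1, 8), (32, 1, 18), (32, 1, 21), (32, 1, 32), (32, 1, 34), (32, 1, 8), (34, 1, 18), (34, 1, 21), (34, 1, 32), (34, 1, 34), (34, 1, 8), (8, 1, 18), (8, 1, 21), (8, 1, 32), (8, 1, 34), (8, 1, 8)}
Filtering on A > A2 leaves {(18, 1, 8), (21, 1, 18), (21, 1, 8), (32, 1, 18), (32, 1, 21), (32, 1, 8), (34, 1, 18), (34, 1, 21), (34, 1, 32), (34, 1, 8)}.
Projecting to A, A2: {(18, 8), (21, 18), (21, 8), (32, 18), (32, 21), (32, 8), (34, 18), (34, 21), (34, 32), (34, 8)}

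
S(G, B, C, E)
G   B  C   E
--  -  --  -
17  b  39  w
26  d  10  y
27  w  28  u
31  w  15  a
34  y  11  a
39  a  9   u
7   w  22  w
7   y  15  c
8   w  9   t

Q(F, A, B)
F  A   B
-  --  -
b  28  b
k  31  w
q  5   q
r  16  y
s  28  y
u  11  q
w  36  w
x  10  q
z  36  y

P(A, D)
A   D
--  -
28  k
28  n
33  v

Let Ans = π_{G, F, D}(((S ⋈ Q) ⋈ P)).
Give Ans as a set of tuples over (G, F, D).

Joining S and Q on B yields {(17, b, 39, w, b, 28), (27, w, 28, u, k, 31), (27, w, 28, u, w, 36), (31, w, 15, a, k, 31), (31, w, 15, a, w, 36), (34, y, 11, a, r, 16), (34, y, 11, a, s, 28), (34, y, 11, a, z, 36), (7, w, 22, w, k, 31), (7, w, 22, w, w, 36), (7, y, 15, c, r, 16), (7, y, 15, c, s, 28), (7, y, 15, c, z, 36), (8, w, 9, t, k, 31), (8, w, 9, t, w, 36)}.
Joining (S ⋈ Q) and P on A yields {(17, b, 39, w, b, 28, k), (17, b, 39, w, b, 28, n), (34, y, 11, a, s, 28, k), (34, y, 11, a, s, 28, n), (7, y, 15, c, s, 28, k), (7, y, 15, c, s, 28, n)}.
Projecting to G, F, D: {(17, b, k), (17, b, n), (34, s, k), (34, s, n), (7, s, k), (7, s, n)}

{(17, b, k), (17, b, n), (34, s, k), (34, s, n), (7, s, k), (7, s, n)}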